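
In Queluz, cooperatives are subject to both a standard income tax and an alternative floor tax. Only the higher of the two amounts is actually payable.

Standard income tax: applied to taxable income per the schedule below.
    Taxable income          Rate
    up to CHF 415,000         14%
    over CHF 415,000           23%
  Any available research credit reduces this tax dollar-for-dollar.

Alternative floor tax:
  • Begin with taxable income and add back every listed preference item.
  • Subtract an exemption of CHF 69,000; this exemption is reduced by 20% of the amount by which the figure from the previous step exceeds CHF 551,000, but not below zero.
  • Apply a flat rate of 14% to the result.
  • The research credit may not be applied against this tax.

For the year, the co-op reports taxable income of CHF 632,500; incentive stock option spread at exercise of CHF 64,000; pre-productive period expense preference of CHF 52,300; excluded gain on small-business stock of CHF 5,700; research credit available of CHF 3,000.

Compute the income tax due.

CHF 105,125

Standard income tax:
  CHF 415,000 × 14% = CHF 58,100
  CHF 217,500 × 23% = CHF 50,025
  → CHF 108,125
  Less research credit CHF 3,000 → CHF 105,125

Alternative floor tax:
  Adjusted income: CHF 632,500 + CHF 64,000 + CHF 52,300 + CHF 5,700 = CHF 754,500
  Exemption: CHF 69,000 − 20% × (CHF 754,500 − CHF 551,000) = CHF 69,000 − CHF 40,700 = CHF 28,300
  Base: CHF 754,500 − CHF 28,300 = CHF 726,200
  CHF 726,200 × 14% = CHF 101,668

CHF 105,125 > CHF 101,668, so the standard income tax governs.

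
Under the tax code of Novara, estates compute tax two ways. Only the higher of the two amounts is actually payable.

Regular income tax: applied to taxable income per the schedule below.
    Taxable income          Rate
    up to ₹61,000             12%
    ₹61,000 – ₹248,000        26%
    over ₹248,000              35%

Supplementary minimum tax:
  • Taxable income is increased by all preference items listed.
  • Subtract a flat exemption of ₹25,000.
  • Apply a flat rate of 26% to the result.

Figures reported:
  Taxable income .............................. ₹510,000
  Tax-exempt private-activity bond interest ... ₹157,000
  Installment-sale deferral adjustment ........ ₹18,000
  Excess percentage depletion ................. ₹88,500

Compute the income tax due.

₹194,610

Regular income tax:
  ₹61,000 × 12% = ₹7,320
  ₹187,000 × 26% = ₹48,620
  ₹262,000 × 35% = ₹91,700
  → ₹147,640

Supplementary minimum tax:
  Adjusted income: ₹510,000 + ₹157,000 + ₹18,000 + ₹88,500 = ₹773,500
  Less exemption ₹25,000 → base ₹748,500
  ₹748,500 × 26% = ₹194,610

₹194,610 > ₹147,640, so the supplementary minimum tax is the binding amount.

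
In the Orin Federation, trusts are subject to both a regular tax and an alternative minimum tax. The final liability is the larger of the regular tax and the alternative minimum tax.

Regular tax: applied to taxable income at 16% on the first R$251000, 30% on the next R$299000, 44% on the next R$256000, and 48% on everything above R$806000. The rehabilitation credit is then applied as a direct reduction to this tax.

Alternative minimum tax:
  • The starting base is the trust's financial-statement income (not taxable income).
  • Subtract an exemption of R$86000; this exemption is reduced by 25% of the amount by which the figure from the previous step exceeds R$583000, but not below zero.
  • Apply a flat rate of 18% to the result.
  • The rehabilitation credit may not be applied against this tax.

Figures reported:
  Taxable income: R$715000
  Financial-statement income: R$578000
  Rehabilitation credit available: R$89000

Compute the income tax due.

Alternative minimum tax:
  Base (financial-statement income): R$578000
  Exemption: R$578000 ≤ R$583000, so full R$86000 applies
  Base: R$578000 − R$86000 = R$492000
  R$492000 × 18% = R$88560

Regular tax:
  R$251000 × 16% = R$40160
  R$299000 × 30% = R$89700
  R$165000 × 44% = R$72600
  → R$202460
  Less rehabilitation credit R$89000 → R$113460

R$113460 > R$88560, so the regular tax governs.

R$113460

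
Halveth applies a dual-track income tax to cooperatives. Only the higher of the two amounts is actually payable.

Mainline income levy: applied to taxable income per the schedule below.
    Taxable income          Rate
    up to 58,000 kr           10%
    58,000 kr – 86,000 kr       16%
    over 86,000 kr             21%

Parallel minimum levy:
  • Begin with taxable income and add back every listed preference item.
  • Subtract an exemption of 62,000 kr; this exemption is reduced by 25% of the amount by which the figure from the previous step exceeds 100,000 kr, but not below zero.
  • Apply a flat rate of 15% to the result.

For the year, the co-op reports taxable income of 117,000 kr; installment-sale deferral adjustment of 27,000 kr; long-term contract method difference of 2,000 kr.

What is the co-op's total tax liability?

Mainline income levy:
  58,000 kr × 10% = 5,800 kr
  28,000 kr × 16% = 4,480 kr
  31,000 kr × 21% = 6,510 kr
  → 16,790 kr

Parallel minimum levy:
  Adjusted income: 117,000 kr + 27,000 kr + 2,000 kr = 146,000 kr
  Exemption: 62,000 kr − 25% × (146,000 kr − 100,000 kr) = 62,000 kr − 11,500 kr = 50,500 kr
  Base: 146,000 kr − 50,500 kr = 95,500 kr
  95,500 kr × 15% = 14,325 kr

16,790 kr > 14,325 kr, so the mainline income levy governs.

16,790 kr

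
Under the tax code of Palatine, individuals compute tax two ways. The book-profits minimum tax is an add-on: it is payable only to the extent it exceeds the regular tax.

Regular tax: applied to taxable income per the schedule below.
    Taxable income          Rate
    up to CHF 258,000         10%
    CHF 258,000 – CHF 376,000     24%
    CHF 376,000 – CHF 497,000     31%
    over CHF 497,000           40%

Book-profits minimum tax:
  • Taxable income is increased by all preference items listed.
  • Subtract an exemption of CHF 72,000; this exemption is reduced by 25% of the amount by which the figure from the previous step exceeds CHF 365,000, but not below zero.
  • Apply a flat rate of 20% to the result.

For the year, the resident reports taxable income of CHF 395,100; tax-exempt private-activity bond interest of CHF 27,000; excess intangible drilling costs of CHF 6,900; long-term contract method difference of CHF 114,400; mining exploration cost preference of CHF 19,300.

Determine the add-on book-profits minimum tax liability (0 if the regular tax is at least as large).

Book-profits minimum tax:
  Adjusted income: CHF 395,100 + CHF 27,000 + CHF 6,900 + CHF 114,400 + CHF 19,300 = CHF 562,700
  Exemption: CHF 72,000 − 25% × (CHF 562,700 − CHF 365,000) = CHF 72,000 − CHF 49,425 = CHF 22,575
  Base: CHF 562,700 − CHF 22,575 = CHF 540,125
  CHF 540,125 × 20% = CHF 108,025

Regular tax:
  CHF 258,000 × 10% = CHF 25,800
  CHF 118,000 × 24% = CHF 28,320
  CHF 19,100 × 31% = CHF 5,921
  → CHF 60,041

Excess of book-profits minimum tax over regular tax: CHF 108,025 − CHF 60,041 = CHF 47,984.

CHF 47,984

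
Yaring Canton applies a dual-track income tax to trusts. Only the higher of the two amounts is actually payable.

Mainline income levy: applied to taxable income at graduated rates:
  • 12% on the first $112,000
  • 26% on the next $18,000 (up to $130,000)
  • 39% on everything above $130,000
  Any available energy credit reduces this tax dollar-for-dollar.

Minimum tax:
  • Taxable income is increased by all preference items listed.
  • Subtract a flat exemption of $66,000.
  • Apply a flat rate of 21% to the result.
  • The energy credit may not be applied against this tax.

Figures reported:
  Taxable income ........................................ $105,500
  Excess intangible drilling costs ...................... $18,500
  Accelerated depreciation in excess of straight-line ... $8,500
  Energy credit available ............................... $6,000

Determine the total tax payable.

$13,965

Minimum tax:
  Adjusted income: $105,500 + $18,500 + $8,500 = $132,500
  Less exemption $66,000 → base $66,500
  $66,500 × 21% = $13,965

Mainline income levy:
  $105,500 × 12% = $12,660
  Less energy credit $6,000 → $6,660

$13,965 > $6,660, so the minimum tax is the binding amount.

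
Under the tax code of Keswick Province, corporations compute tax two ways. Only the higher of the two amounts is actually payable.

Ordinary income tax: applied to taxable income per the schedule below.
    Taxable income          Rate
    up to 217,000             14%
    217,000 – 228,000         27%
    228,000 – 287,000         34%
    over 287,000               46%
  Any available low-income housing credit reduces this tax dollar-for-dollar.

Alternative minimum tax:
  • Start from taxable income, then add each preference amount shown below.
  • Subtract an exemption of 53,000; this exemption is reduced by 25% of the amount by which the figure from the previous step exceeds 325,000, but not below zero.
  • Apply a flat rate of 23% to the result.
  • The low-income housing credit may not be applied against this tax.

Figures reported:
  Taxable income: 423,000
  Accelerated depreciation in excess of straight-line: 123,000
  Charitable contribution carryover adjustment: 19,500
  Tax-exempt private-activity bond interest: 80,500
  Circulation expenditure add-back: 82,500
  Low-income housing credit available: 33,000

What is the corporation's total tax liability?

167,555

Alternative minimum tax:
  Adjusted income: 423,000 + 123,000 + 19,500 + 80,500 + 82,500 = 728,500
  Exemption: 25% × (728,500 − 325,000) = 100,875 ≥ 53,000, so the exemption is fully phased out
  Base: 728,500 − 0 = 728,500
  728,500 × 23% = 167,555

Ordinary income tax:
  217,000 × 14% = 30,380
  11,000 × 27% = 2,970
  59,000 × 34% = 20,060
  136,000 × 46% = 62,560
  → 115,970
  Less low-income housing credit 33,000 → 82,970

167,555 > 82,970, so the alternative minimum tax is the binding amount.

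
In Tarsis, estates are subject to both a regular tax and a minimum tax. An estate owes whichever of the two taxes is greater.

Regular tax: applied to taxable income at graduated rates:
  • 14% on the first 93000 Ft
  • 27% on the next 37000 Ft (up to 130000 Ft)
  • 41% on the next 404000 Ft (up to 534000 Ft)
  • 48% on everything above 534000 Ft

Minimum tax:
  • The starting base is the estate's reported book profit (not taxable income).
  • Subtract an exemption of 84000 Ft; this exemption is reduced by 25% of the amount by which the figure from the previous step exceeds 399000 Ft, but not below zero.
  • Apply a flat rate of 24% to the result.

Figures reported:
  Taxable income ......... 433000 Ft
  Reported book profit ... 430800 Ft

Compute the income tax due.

147240 Ft

Regular tax:
  93000 Ft × 14% = 13020 Ft
  37000 Ft × 27% = 9990 Ft
  303000 Ft × 41% = 124230 Ft
  → 147240 Ft

Minimum tax:
  Base (reported book profit): 430800 Ft
  Exemption: 84000 Ft − 25% × (430800 Ft − 399000 Ft) = 84000 Ft − 7950 Ft = 76050 Ft
  Base: 430800 Ft − 76050 Ft = 354750 Ft
  354750 Ft × 24% = 85140 Ft

147240 Ft > 85140 Ft, so the regular tax governs.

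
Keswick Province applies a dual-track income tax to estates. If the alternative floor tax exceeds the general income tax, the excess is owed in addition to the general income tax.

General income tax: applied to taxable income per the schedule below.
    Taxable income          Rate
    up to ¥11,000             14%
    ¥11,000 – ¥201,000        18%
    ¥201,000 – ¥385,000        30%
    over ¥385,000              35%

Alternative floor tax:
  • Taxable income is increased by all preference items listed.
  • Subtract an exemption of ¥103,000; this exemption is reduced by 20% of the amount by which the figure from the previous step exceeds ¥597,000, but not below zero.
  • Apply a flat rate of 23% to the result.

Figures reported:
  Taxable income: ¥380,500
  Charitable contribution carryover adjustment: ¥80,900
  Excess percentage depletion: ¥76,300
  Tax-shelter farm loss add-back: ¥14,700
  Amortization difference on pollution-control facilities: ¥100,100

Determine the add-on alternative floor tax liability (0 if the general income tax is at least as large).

General income tax:
  ¥11,000 × 14% = ¥1,540
  ¥190,000 × 18% = ¥34,200
  ¥179,500 × 30% = ¥53,850
  → ¥89,590

Alternative floor tax:
  Adjusted income: ¥380,500 + ¥80,900 + ¥76,300 + ¥14,700 + ¥100,100 = ¥652,500
  Exemption: ¥103,000 − 20% × (¥652,500 − ¥597,000) = ¥103,000 − ¥11,100 = ¥91,900
  Base: ¥652,500 − ¥91,900 = ¥560,600
  ¥560,600 × 23% = ¥128,938

Excess of alternative floor tax over general income tax: ¥128,938 − ¥89,590 = ¥39,348.

¥39,348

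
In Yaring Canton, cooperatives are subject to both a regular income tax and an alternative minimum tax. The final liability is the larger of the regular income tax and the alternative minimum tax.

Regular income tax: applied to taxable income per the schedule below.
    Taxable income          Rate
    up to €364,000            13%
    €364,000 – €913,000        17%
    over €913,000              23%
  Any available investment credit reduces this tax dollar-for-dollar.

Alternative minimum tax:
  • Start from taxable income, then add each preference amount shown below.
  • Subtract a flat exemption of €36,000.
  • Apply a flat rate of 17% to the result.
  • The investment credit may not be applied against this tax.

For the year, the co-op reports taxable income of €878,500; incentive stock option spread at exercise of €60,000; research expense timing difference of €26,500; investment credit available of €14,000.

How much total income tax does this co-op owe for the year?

Regular income tax:
  €364,000 × 13% = €47,320
  €514,500 × 17% = €87,465
  → €134,785
  Less investment credit €14,000 → €120,785

Alternative minimum tax:
  Adjusted income: €878,500 + €60,000 + €26,500 = €965,000
  Less exemption €36,000 → base €929,000
  €929,000 × 17% = €157,930

€157,930 > €120,785, so the alternative minimum tax is the binding amount.

€157,930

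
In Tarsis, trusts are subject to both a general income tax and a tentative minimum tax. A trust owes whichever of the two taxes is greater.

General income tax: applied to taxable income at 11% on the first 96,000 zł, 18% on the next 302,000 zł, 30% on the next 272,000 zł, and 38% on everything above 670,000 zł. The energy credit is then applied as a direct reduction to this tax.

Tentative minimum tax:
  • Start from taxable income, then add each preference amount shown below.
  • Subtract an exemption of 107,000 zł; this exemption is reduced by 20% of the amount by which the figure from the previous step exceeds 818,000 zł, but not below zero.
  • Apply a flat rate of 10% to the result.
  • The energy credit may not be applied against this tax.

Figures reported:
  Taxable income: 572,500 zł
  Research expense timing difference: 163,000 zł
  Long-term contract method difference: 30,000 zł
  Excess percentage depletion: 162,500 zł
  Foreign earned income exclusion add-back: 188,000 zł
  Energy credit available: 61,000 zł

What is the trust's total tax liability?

106,860 zł

Tentative minimum tax:
  Adjusted income: 572,500 zł + 163,000 zł + 30,000 zł + 162,500 zł + 188,000 zł = 1,116,000 zł
  Exemption: 107,000 zł − 20% × (1,116,000 zł − 818,000 zł) = 107,000 zł − 59,600 zł = 47,400 zł
  Base: 1,116,000 zł − 47,400 zł = 1,068,600 zł
  1,068,600 zł × 10% = 106,860 zł

General income tax:
  96,000 zł × 11% = 10,560 zł
  302,000 zł × 18% = 54,360 zł
  174,500 zł × 30% = 52,350 zł
  → 117,270 zł
  Less energy credit 61,000 zł → 56,270 zł

106,860 zł > 56,270 zł, so the tentative minimum tax is the binding amount.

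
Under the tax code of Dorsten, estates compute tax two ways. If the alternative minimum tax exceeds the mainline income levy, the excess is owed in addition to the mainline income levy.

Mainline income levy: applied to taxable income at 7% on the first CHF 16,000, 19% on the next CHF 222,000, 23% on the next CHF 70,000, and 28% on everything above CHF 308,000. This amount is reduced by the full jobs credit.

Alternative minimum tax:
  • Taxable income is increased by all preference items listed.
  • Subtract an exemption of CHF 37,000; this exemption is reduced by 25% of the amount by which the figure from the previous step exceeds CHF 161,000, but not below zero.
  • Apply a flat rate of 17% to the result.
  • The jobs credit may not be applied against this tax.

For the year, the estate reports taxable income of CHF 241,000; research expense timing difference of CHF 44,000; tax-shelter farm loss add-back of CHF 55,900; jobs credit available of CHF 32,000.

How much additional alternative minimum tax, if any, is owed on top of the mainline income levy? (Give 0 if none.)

CHF 45,963

Alternative minimum tax:
  Adjusted income: CHF 241,000 + CHF 44,000 + CHF 55,900 = CHF 340,900
  Exemption: 25% × (CHF 340,900 − CHF 161,000) = CHF 44,975 ≥ CHF 37,000, so the exemption is fully phased out
  Base: CHF 340,900 − CHF 0 = CHF 340,900
  CHF 340,900 × 17% = CHF 57,953

Mainline income levy:
  CHF 16,000 × 7% = CHF 1,120
  CHF 222,000 × 19% = CHF 42,180
  CHF 3,000 × 23% = CHF 690
  → CHF 43,990
  Less jobs credit CHF 32,000 → CHF 11,990

Excess of alternative minimum tax over mainline income levy: CHF 57,953 − CHF 11,990 = CHF 45,963.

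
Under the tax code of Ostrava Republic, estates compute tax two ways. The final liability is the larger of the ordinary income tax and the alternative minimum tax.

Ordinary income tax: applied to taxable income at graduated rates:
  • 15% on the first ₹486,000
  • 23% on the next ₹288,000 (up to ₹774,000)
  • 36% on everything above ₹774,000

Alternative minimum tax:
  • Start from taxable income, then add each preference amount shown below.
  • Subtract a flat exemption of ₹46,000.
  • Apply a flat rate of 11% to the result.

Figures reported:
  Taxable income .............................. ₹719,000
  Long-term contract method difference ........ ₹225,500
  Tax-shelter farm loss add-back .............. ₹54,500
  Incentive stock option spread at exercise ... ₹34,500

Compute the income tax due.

₹126,490

Alternative minimum tax:
  Adjusted income: ₹719,000 + ₹225,500 + ₹54,500 + ₹34,500 = ₹1,033,500
  Less exemption ₹46,000 → base ₹987,500
  ₹987,500 × 11% = ₹108,625

Ordinary income tax:
  ₹486,000 × 15% = ₹72,900
  ₹233,000 × 23% = ₹53,590
  → ₹126,490

₹126,490 > ₹108,625, so the ordinary income tax governs.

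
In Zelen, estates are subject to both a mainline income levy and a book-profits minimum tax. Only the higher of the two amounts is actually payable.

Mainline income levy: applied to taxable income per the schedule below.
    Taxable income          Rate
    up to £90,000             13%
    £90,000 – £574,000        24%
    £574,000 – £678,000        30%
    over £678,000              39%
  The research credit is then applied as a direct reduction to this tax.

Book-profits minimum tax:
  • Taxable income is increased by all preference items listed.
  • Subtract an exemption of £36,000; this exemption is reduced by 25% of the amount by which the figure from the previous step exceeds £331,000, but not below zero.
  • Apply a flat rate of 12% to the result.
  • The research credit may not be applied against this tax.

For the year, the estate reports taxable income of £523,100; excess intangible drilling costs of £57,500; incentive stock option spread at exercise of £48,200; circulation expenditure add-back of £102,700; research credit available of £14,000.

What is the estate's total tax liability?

£101,644

Mainline income levy:
  £90,000 × 13% = £11,700
  £433,100 × 24% = £103,944
  → £115,644
  Less research credit £14,000 → £101,644

Book-profits minimum tax:
  Adjusted income: £523,100 + £57,500 + £48,200 + £102,700 = £731,500
  Exemption: 25% × (£731,500 − £331,000) = £100,125 ≥ £36,000, so the exemption is fully phased out
  Base: £731,500 − £0 = £731,500
  £731,500 × 12% = £87,780

£101,644 > £87,780, so the mainline income levy governs.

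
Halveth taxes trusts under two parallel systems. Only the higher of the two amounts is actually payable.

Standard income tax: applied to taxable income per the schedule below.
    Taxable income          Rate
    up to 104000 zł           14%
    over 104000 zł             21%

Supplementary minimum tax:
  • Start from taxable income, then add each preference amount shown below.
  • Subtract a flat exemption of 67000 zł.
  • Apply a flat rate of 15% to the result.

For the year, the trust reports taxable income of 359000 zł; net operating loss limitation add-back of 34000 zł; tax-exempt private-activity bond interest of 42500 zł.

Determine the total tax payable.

Supplementary minimum tax:
  Adjusted income: 359000 zł + 34000 zł + 42500 zł = 435500 zł
  Less exemption 67000 zł → base 368500 zł
  368500 zł × 15% = 55275 zł

Standard income tax:
  104000 zł × 14% = 14560 zł
  255000 zł × 21% = 53550 zł
  → 68110 zł

68110 zł > 55275 zł, so the standard income tax governs.

68110 zł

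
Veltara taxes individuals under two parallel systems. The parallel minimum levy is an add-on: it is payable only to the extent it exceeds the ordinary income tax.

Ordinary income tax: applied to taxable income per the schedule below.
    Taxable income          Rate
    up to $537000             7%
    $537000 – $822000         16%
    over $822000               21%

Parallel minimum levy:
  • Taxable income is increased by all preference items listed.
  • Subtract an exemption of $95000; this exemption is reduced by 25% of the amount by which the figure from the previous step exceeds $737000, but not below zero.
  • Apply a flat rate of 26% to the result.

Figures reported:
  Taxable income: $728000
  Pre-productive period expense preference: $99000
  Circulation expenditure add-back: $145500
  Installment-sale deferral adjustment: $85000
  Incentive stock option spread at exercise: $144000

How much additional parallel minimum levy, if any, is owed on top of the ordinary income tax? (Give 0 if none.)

$244240

Ordinary income tax:
  $537000 × 7% = $37590
  $191000 × 16% = $30560
  → $68150

Parallel minimum levy:
  Adjusted income: $728000 + $99000 + $145500 + $85000 + $144000 = $1201500
  Exemption: 25% × ($1201500 − $737000) = $116125 ≥ $95000, so the exemption is fully phased out
  Base: $1201500 − $0 = $1201500
  $1201500 × 26% = $312390

Excess of parallel minimum levy over ordinary income tax: $312390 − $68150 = $244240.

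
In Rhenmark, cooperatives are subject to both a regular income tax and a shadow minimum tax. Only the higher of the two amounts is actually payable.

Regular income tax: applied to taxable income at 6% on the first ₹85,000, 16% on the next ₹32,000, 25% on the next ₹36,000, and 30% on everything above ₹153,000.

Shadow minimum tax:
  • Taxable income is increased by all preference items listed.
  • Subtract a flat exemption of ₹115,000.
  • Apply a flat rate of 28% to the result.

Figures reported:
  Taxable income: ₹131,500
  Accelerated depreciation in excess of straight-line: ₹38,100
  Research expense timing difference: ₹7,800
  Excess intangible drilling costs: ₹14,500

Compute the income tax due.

₹21,532

Shadow minimum tax:
  Adjusted income: ₹131,500 + ₹38,100 + ₹7,800 + ₹14,500 = ₹191,900
  Less exemption ₹115,000 → base ₹76,900
  ₹76,900 × 28% = ₹21,532

Regular income tax:
  ₹85,000 × 6% = ₹5,100
  ₹32,000 × 16% = ₹5,120
  ₹14,500 × 25% = ₹3,625
  → ₹13,845

₹21,532 > ₹13,845, so the shadow minimum tax is the binding amount.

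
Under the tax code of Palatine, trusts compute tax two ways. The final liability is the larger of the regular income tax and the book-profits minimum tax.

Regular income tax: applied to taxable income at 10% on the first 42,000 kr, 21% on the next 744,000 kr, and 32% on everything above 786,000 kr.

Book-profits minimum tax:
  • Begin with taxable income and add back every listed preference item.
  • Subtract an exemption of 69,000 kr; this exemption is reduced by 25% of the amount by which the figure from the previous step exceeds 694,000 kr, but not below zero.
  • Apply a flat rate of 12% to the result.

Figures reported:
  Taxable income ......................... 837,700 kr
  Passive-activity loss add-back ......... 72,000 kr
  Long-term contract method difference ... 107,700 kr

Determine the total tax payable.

176,984 kr

Regular income tax:
  42,000 kr × 10% = 4,200 kr
  744,000 kr × 21% = 156,240 kr
  51,700 kr × 32% = 16,544 kr
  → 176,984 kr

Book-profits minimum tax:
  Adjusted income: 837,700 kr + 72,000 kr + 107,700 kr = 1,017,400 kr
  Exemption: 25% × (1,017,400 kr − 694,000 kr) = 80,850 kr ≥ 69,000 kr, so the exemption is fully phased out
  Base: 1,017,400 kr − 0 kr = 1,017,400 kr
  1,017,400 kr × 12% = 122,088 kr

176,984 kr > 122,088 kr, so the regular income tax governs.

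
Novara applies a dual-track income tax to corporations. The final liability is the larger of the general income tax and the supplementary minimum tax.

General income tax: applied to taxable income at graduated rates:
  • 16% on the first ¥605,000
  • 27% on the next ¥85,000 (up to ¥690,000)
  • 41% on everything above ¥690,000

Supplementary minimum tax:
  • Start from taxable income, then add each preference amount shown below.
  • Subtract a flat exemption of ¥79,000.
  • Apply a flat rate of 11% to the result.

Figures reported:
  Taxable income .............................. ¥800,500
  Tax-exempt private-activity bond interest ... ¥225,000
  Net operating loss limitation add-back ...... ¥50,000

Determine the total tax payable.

¥165,055

Supplementary minimum tax:
  Adjusted income: ¥800,500 + ¥225,000 + ¥50,000 = ¥1,075,500
  Less exemption ¥79,000 → base ¥996,500
  ¥996,500 × 11% = ¥109,615

General income tax:
  ¥605,000 × 16% = ¥96,800
  ¥85,000 × 27% = ¥22,950
  ¥110,500 × 41% = ¥45,305
  → ¥165,055

¥165,055 > ¥109,615, so the general income tax governs.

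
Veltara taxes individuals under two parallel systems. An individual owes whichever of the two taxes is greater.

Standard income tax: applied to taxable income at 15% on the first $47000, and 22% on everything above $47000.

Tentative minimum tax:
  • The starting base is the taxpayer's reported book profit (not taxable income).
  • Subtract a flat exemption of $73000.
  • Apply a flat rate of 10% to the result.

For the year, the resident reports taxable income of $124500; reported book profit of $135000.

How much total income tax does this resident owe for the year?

Standard income tax:
  $47000 × 15% = $7050
  $77500 × 22% = $17050
  → $24100

Tentative minimum tax:
  Base (reported book profit): $135000
  Less exemption $73000 → base $62000
  $62000 × 10% = $6200

$24100 > $6200, so the standard income tax governs.

$24100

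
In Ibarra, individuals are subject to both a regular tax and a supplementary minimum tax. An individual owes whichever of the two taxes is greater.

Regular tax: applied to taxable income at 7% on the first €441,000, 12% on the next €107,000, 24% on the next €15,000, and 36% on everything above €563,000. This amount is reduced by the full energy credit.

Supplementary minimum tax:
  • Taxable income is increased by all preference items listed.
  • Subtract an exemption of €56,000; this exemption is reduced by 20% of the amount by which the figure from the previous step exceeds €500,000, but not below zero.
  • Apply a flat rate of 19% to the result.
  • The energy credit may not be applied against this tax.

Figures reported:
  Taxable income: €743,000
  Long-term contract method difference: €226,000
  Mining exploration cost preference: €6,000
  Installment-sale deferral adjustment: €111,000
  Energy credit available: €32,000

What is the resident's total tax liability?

Regular tax:
  €441,000 × 7% = €30,870
  €107,000 × 12% = €12,840
  €15,000 × 24% = €3,600
  €180,000 × 36% = €64,800
  → €112,110
  Less energy credit €32,000 → €80,110

Supplementary minimum tax:
  Adjusted income: €743,000 + €226,000 + €6,000 + €111,000 = €1,086,000
  Exemption: 20% × (€1,086,000 − €500,000) = €117,200 ≥ €56,000, so the exemption is fully phased out
  Base: €1,086,000 − €0 = €1,086,000
  €1,086,000 × 19% = €206,340

€206,340 > €80,110, so the supplementary minimum tax is the binding amount.

€206,340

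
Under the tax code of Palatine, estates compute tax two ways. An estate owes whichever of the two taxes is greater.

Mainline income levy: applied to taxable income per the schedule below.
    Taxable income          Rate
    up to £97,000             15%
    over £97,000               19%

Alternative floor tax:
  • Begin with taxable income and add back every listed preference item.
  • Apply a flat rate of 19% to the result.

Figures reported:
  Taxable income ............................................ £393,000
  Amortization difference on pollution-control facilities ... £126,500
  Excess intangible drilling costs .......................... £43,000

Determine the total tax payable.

£106,875

Mainline income levy:
  £97,000 × 15% = £14,550
  £296,000 × 19% = £56,240
  → £70,790

Alternative floor tax:
  Adjusted income: £393,000 + £126,500 + £43,000 = £562,500
  £562,500 × 19% = £106,875

£106,875 > £70,790, so the alternative floor tax is the binding amount.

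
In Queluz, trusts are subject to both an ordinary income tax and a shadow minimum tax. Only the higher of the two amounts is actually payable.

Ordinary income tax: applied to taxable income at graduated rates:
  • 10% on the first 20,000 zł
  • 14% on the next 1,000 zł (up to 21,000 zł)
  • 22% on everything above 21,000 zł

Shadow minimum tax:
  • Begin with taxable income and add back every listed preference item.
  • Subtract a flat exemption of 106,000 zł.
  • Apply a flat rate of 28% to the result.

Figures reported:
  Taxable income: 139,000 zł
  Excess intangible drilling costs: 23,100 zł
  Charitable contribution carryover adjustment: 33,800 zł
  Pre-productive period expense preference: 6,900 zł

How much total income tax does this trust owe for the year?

28,100 zł

Ordinary income tax:
  20,000 zł × 10% = 2,000 zł
  1,000 zł × 14% = 140 zł
  118,000 zł × 22% = 25,960 zł
  → 28,100 zł

Shadow minimum tax:
  Adjusted income: 139,000 zł + 23,100 zł + 33,800 zł + 6,900 zł = 202,800 zł
  Less exemption 106,000 zł → base 96,800 zł
  96,800 zł × 28% = 27,104 zł

28,100 zł > 27,104 zł, so the ordinary income tax governs.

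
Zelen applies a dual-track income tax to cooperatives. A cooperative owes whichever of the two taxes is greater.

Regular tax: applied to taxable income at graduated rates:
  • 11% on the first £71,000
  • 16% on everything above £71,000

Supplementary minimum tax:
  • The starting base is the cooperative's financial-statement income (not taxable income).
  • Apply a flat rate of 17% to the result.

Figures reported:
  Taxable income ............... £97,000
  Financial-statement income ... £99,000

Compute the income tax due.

Supplementary minimum tax:
  Base (financial-statement income): £99,000
  £99,000 × 17% = £16,830

Regular tax:
  £71,000 × 11% = £7,810
  £26,000 × 16% = £4,160
  → £11,970

£16,830 > £11,970, so the supplementary minimum tax is the binding amount.

£16,830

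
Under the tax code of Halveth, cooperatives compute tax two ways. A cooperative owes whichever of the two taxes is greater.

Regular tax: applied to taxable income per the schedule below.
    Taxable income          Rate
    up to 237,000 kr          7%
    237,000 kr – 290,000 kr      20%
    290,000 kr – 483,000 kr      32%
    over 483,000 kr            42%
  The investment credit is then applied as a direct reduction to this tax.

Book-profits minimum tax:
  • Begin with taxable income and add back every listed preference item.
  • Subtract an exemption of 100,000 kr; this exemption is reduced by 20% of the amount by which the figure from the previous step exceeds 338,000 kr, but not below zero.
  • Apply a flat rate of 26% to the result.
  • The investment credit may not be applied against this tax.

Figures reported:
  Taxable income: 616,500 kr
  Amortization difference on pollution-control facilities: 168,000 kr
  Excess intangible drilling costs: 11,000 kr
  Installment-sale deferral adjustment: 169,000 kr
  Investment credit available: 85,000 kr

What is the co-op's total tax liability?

250,770 kr

Book-profits minimum tax:
  Adjusted income: 616,500 kr + 168,000 kr + 11,000 kr + 169,000 kr = 964,500 kr
  Exemption: 20% × (964,500 kr − 338,000 kr) = 125,300 kr ≥ 100,000 kr, so the exemption is fully phased out
  Base: 964,500 kr − 0 kr = 964,500 kr
  964,500 kr × 26% = 250,770 kr

Regular tax:
  237,000 kr × 7% = 16,590 kr
  53,000 kr × 20% = 10,600 kr
  193,000 kr × 32% = 61,760 kr
  133,500 kr × 42% = 56,070 kr
  → 145,020 kr
  Less investment credit 85,000 kr → 60,020 kr

250,770 kr > 60,020 kr, so the book-profits minimum tax is the binding amount.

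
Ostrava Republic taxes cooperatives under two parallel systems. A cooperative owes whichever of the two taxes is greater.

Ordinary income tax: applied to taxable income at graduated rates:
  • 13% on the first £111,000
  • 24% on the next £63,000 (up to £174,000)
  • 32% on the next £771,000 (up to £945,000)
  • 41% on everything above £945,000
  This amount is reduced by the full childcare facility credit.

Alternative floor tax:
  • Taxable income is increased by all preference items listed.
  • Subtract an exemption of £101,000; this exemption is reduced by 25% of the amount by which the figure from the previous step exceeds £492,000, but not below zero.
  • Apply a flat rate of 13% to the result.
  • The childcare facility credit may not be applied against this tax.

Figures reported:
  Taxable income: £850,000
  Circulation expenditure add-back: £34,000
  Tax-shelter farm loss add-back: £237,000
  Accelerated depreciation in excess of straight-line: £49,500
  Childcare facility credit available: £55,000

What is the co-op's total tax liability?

Alternative floor tax:
  Adjusted income: £850,000 + £34,000 + £237,000 + £49,500 = £1,170,500
  Exemption: 25% × (£1,170,500 − £492,000) = £169,625 ≥ £101,000, so the exemption is fully phased out
  Base: £1,170,500 − £0 = £1,170,500
  £1,170,500 × 13% = £152,165

Ordinary income tax:
  £111,000 × 13% = £14,430
  £63,000 × 24% = £15,120
  £676,000 × 32% = £216,320
  → £245,870
  Less childcare facility credit £55,000 → £190,870

£190,870 > £152,165, so the ordinary income tax governs.

£190,870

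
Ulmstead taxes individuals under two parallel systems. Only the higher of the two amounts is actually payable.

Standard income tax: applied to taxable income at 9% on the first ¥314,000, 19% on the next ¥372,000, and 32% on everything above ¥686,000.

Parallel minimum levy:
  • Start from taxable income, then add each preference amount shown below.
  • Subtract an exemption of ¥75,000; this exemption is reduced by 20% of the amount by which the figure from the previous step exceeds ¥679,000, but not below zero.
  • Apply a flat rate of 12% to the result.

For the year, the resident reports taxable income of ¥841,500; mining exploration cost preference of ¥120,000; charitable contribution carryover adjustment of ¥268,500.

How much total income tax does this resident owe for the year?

¥148,700

Parallel minimum levy:
  Adjusted income: ¥841,500 + ¥120,000 + ¥268,500 = ¥1,230,000
  Exemption: 20% × (¥1,230,000 − ¥679,000) = ¥110,200 ≥ ¥75,000, so the exemption is fully phased out
  Base: ¥1,230,000 − ¥0 = ¥1,230,000
  ¥1,230,000 × 12% = ¥147,600

Standard income tax:
  ¥314,000 × 9% = ¥28,260
  ¥372,000 × 19% = ¥70,680
  ¥155,500 × 32% = ¥49,760
  → ¥148,700

¥148,700 > ¥147,600, so the standard income tax governs.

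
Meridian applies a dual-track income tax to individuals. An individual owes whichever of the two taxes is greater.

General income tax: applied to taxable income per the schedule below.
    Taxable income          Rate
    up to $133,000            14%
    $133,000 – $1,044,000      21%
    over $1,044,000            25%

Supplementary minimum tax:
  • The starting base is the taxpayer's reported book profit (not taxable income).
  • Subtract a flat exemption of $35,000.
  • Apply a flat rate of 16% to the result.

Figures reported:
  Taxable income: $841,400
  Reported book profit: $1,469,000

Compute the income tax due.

Supplementary minimum tax:
  Base (reported book profit): $1,469,000
  Less exemption $35,000 → base $1,434,000
  $1,434,000 × 16% = $229,440

General income tax:
  $133,000 × 14% = $18,620
  $708,400 × 21% = $148,764
  → $167,384

$229,440 > $167,384, so the supplementary minimum tax is the binding amount.

$229,440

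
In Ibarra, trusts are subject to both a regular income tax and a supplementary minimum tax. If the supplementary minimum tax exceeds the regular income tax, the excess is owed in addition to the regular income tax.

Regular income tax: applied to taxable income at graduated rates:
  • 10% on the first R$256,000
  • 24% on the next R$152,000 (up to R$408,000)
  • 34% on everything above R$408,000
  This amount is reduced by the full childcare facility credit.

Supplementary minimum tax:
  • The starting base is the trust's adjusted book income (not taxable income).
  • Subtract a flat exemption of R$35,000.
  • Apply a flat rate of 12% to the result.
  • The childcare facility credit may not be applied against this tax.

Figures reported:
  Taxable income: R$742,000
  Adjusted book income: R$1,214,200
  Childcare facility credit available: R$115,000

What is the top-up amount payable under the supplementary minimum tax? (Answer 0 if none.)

Regular income tax:
  R$256,000 × 10% = R$25,600
  R$152,000 × 24% = R$36,480
  R$334,000 × 34% = R$113,560
  → R$175,640
  Less childcare facility credit R$115,000 → R$60,640

Supplementary minimum tax:
  Base (adjusted book income): R$1,214,200
  Less exemption R$35,000 → base R$1,179,200
  R$1,179,200 × 12% = R$141,504

Excess of supplementary minimum tax over regular income tax: R$141,504 − R$60,640 = R$80,864.

R$80,864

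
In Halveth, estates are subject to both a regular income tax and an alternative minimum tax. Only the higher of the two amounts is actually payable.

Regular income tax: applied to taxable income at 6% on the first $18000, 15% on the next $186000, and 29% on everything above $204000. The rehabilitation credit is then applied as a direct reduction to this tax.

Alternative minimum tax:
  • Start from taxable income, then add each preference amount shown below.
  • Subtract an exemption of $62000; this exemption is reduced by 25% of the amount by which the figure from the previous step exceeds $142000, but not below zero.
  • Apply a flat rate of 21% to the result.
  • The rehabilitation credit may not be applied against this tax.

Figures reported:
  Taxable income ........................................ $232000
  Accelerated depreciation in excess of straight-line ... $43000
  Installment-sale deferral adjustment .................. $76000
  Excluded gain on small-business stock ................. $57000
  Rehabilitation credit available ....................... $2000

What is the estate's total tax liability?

$85680

Regular income tax:
  $18000 × 6% = $1080
  $186000 × 15% = $27900
  $28000 × 29% = $8120
  → $37100
  Less rehabilitation credit $2000 → $35100

Alternative minimum tax:
  Adjusted income: $232000 + $43000 + $76000 + $57000 = $408000
  Exemption: 25% × ($408000 − $142000) = $66500 ≥ $62000, so the exemption is fully phased out
  Base: $408000 − $0 = $408000
  $408000 × 21% = $85680

$85680 > $35100, so the alternative minimum tax is the binding amount.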